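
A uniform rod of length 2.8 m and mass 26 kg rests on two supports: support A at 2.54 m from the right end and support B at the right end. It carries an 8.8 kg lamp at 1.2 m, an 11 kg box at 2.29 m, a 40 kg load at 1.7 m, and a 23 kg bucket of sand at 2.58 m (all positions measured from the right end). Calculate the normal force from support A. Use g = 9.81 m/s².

Sum moments about support B (its reaction then has zero moment arm).
Beam weight: 26 × 9.81 = 255.1 N down at 1.4 m → arm 1.4 m, τ = 255.1 × 1.4 = 357.1 N·m counterclockwise.
Lamp: 8.8 × 9.81 = 86.33 N down at 1.2 m → arm 1.2 m, τ = 86.33 × 1.2 = 103.6 N·m counterclockwise.
Box: 11 × 9.81 = 107.9 N down at 2.29 m → arm 2.29 m, τ = 107.9 × 2.29 = 247.1 N·m counterclockwise.
Load: 40 × 9.81 = 392.4 N down at 1.7 m → arm 1.7 m, τ = 392.4 × 1.7 = 667.1 N·m counterclockwise.
Bucket of sand: 23 × 9.81 = 225.6 N down at 2.58 m → arm 2.58 m, τ = 225.6 × 2.58 = 582 N·m counterclockwise.
Net load moment about support B = 1957 N·m counterclockwise.
Reaction R at support A is upward at 2.54 m, arm 2.54 m → moment R × 2.54 clockwise.
Στ = 0 ⇒ R × 2.54 = 1957 ⇒ R = 770 N.

R_A ≈ 770 N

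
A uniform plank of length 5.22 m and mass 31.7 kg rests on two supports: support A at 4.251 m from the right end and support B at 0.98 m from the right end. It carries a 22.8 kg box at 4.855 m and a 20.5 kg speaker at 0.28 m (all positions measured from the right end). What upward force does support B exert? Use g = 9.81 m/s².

Take moments about support A.
Beam weight: 31.7 × 9.81 = 311 N down at 2.61 m → arm 1.641 m, τ = 311 × 1.641 = 510.4 N·m clockwise.
Box: 22.8 × 9.81 = 223.7 N down at 4.855 m → arm 0.604 m, τ = 223.7 × 0.604 = 135.1 N·m counterclockwise.
Speaker: 20.5 × 9.81 = 201.1 N down at 0.28 m → arm 3.971 m, τ = 201.1 × 3.971 = 798.6 N·m clockwise.
Net load moment about support A = 1174 N·m clockwise.
Reaction R at support B is upward at 0.98 m, arm 3.271 m → moment R × 3.271 counterclockwise.
Στ = 0 ⇒ R × 3.271 = 1174 ⇒ R = 359 N.

R_B ≈ 359 N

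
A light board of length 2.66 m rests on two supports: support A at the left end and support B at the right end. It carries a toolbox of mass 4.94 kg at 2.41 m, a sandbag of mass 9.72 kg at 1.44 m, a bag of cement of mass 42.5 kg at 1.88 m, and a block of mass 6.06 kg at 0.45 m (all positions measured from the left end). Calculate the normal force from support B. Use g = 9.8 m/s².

R_B ≈ 400 N

About support A:
Toolbox: 4.94 × 9.8 = 48.41 N down at 2.41 m → arm 2.41 m, τ = 48.41 × 2.41 = 116.7 N·m clockwise.
Sandbag: 9.72 × 9.8 = 95.26 N down at 1.44 m → arm 1.44 m, τ = 95.26 × 1.44 = 137.2 N·m clockwise.
Bag of cement: 42.5 × 9.8 = 416.5 N down at 1.88 m → arm 1.88 m, τ = 416.5 × 1.88 = 783 N·m clockwise.
Block: 6.06 × 9.8 = 59.39 N down at 0.45 m → arm 0.45 m, τ = 59.39 × 0.45 = 26.73 N·m clockwise.
Net load moment about support A = 1064 N·m clockwise.
Reaction R at support B is upward at 2.66 m, arm 2.66 m → moment R × 2.66 counterclockwise.
For rotational equilibrium, R × 2.66 = 1064, so R = 400 N.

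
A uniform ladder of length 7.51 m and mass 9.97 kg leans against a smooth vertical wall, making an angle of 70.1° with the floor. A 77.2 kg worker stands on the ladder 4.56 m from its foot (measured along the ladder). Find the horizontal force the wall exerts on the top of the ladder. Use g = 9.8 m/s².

Choose the foot of the ladder as the axis so the floor normal and friction both act there and drop out.
Ladder weight 9.97×9.8 = 97.71 N acts at 3.755 m along the ladder; its horizontal arm is 3.755·cos70.1° = 1.278 m → τ = 124.9 N·m clockwise.
Worker: 77.2×9.8 = 756.6 N at 4.56 m → arm 1.552 m → τ = 1174 N·m clockwise.
Wall normal N acts horizontally at the top; its moment arm is the height L sinθ = 7.51·sin70.1° = 7.062 m, counterclockwise.
Στ = 0 ⇒ N × 7.062 = 1299 ⇒ N = 184 N.

N_wall ≈ 184 N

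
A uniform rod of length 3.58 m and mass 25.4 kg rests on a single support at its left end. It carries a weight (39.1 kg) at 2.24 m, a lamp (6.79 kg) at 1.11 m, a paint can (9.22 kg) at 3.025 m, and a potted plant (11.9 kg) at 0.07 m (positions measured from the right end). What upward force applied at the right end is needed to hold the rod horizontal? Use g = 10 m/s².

Sum moments about the left end (the unknown pivot reaction has zero arm there).
Beam weight: 25.4 × 10 = 254 N down at 1.79 m → arm 1.79 m, τ = 254 × 1.79 = 454.7 N·m clockwise.
Weight: 39.1 × 10 = 391 N down at 2.24 m → arm 1.34 m, τ = 391 × 1.34 = 523.9 N·m clockwise.
Lamp: 6.79 × 10 = 67.9 N down at 1.11 m → arm 2.47 m, τ = 67.9 × 2.47 = 167.7 N·m clockwise.
Paint can: 9.22 × 10 = 92.2 N down at 3.025 m → arm 0.555 m, τ = 92.2 × 0.555 = 51.17 N·m clockwise.
Potted plant: 11.9 × 10 = 119 N down at 0.07 m → arm 3.51 m, τ = 119 × 3.51 = 417.7 N·m clockwise.
Net moment of the loads = 1615 N·m clockwise.
The upward force F acts at the right end, arm 3.58 m, giving F × 3.58 counterclockwise.
Setting net torque to zero: F × 3.58 = 1615 → F = 1615 / 3.58 = 451 N.

F ≈ 451 N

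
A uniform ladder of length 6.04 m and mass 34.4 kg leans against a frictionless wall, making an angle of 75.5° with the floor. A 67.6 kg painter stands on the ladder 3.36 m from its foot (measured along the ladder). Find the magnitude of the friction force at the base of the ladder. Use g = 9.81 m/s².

Choose the foot of the ladder as the axis so the floor normal and friction both act there and drop out.
Ladder weight 34.4×9.81 = 337.5 N acts at 3.02 m along the ladder; its horizontal arm is 3.02·cos75.5° = 0.7561 m → τ = 255.2 N·m clockwise.
Painter: 67.6×9.81 = 663.2 N at 3.36 m → arm 0.8413 m → τ = 558 N·m clockwise.
Wall normal N acts horizontally at the top; its moment arm is the height L sinθ = 6.04·sin75.5° = 5.848 m, counterclockwise.
Setting net torque to zero: N × 5.848 = 813.2 → N = 139 N.
ΣFx = 0: friction at the foot balances the wall's push, so f = N_wall = 139 N.

f ≈ 139 N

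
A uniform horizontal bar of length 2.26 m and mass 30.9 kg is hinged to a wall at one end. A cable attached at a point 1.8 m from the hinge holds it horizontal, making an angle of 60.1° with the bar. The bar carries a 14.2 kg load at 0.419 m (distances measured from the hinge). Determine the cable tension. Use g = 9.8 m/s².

T ≈ 257 N

Take moments about the hinge.
Beam weight: 30.9 × 9.8 = 302.8 N down at 1.13 m → arm 1.13 m, τ = 302.8 × 1.13 = 342.2 N·m clockwise.
Load: 14.2 × 9.8 = 139.2 N down at 0.419 m → arm 0.419 m, τ = 139.2 × 0.419 = 58.32 N·m clockwise.
Total clockwise load moment = 400.5 N·m.
The cable tension T acts at 1.8 m; only its component perpendicular to the bar, T sinθ, produces torque. sin 60.1° = 0.8669.
For rotational equilibrium, T × 1.8 × 0.8669 = 400.5, so T = 400.5 / 1.56 = 257 N.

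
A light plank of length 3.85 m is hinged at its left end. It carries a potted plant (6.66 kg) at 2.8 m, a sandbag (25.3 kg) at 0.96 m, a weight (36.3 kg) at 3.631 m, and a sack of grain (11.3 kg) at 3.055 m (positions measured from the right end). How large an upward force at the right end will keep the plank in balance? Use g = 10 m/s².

Choose the left end as the axis so the unknown pivot reaction has zero arm there.
Potted plant: 6.66 × 10 = 66.6 N down at 2.8 m → arm 1.05 m, τ = 66.6 × 1.05 = 69.93 N·m clockwise.
Sandbag: 25.3 × 10 = 253 N down at 0.96 m → arm 2.89 m, τ = 253 × 2.89 = 731.2 N·m clockwise.
Weight: 36.3 × 10 = 363 N down at 3.631 m → arm 0.219 m, τ = 363 × 0.219 = 79.5 N·m clockwise.
Sack of grain: 11.3 × 10 = 113 N down at 3.055 m → arm 0.795 m, τ = 113 × 0.795 = 89.84 N·m clockwise.
Net moment of the loads = 970.5 N·m clockwise.
The upward force F acts at the right end, arm 3.85 m, giving F × 3.85 counterclockwise.
Setting net torque to zero: F × 3.85 = 970.5 → F = 970.5 / 3.85 = 252 N.

F ≈ 252 N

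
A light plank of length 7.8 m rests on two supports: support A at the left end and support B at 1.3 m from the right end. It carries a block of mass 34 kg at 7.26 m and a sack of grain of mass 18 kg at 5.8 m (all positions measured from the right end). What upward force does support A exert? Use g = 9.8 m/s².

R_A ≈ 428 N

Taking torques about support B:
Block: 34 × 9.8 = 333.2 N down at 7.26 m → arm 5.96 m, τ = 333.2 × 5.96 = 1986 N·m counterclockwise.
Sack of grain: 18 × 9.8 = 176.4 N down at 5.8 m → arm 4.5 m, τ = 176.4 × 4.5 = 793.8 N·m counterclockwise.
Net load moment about support B = 2780 N·m counterclockwise.
Reaction R at support A is upward at 7.8 m, arm 6.5 m → moment R × 6.5 clockwise.
Στ = 0 ⇒ R × 6.5 = 2780 ⇒ R = 428 N.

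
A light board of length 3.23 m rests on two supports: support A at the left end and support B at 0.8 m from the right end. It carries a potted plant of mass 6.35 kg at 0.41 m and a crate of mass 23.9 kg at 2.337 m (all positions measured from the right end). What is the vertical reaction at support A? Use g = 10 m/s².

R_A ≈ 141 N

Sum moments about support B (its reaction then has zero moment arm).
Potted plant: 6.35 × 10 = 63.5 N down at 0.41 m → arm 0.39 m, τ = 63.5 × 0.39 = 24.77 N·m clockwise.
Crate: 23.9 × 10 = 239 N down at 2.337 m → arm 1.537 m, τ = 239 × 1.537 = 367.3 N·m counterclockwise.
Net load moment about support B = 342.5 N·m counterclockwise.
Reaction R at support A is upward at 3.23 m, arm 2.43 m → moment R × 2.43 clockwise.
Setting net torque to zero: R × 2.43 = 342.5 → R = 141 N.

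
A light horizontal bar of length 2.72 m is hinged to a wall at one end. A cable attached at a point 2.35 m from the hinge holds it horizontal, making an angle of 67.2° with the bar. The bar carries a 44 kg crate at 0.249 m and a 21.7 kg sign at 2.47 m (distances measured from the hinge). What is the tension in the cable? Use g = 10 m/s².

Taking torques about the hinge:
Crate: 44 × 10 = 440 N down at 0.249 m → arm 0.249 m, τ = 440 × 0.249 = 109.6 N·m clockwise.
Sign: 21.7 × 10 = 217 N down at 2.47 m → arm 2.47 m, τ = 217 × 2.47 = 536 N·m clockwise.
Total clockwise load moment = 645.6 N·m.
The cable tension T acts at 2.35 m; only its component perpendicular to the bar, T sinθ, produces torque. sin 67.2° = 0.9219.
Balancing moments: T × 2.35 × 0.9219 = 645.6, giving T = 645.6 / 2.166 = 298 N.

T ≈ 298 N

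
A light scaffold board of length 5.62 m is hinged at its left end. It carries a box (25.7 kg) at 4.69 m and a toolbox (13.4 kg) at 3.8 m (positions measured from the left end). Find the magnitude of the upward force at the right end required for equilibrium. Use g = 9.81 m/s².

F ≈ 299 N

Sum moments about the left end (the unknown pivot reaction has zero arm there).
Box: 25.7 × 9.81 = 252.1 N down at 4.69 m → arm 4.69 m, τ = 252.1 × 4.69 = 1182 N·m clockwise.
Toolbox: 13.4 × 9.81 = 131.5 N down at 3.8 m → arm 3.8 m, τ = 131.5 × 3.8 = 499.7 N·m clockwise.
Net moment of the loads = 1682 N·m clockwise.
The upward force F acts at the right end, arm 5.62 m, giving F × 5.62 counterclockwise.
Στ = 0 ⇒ F × 5.62 = 1682 ⇒ F = 1682 / 5.62 = 299 N.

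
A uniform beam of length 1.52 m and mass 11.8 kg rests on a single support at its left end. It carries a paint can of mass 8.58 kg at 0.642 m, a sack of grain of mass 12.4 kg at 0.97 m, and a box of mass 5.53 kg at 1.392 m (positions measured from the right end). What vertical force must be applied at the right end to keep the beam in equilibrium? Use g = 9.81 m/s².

F ≈ 155 N

Taking torques about the left end:
Beam weight: 11.8 × 9.81 = 115.8 N down at 0.76 m → arm 0.76 m, τ = 115.8 × 0.76 = 88.01 N·m clockwise.
Paint can: 8.58 × 9.81 = 84.17 N down at 0.642 m → arm 0.878 m, τ = 84.17 × 0.878 = 73.9 N·m clockwise.
Sack of grain: 12.4 × 9.81 = 121.6 N down at 0.97 m → arm 0.55 m, τ = 121.6 × 0.55 = 66.88 N·m clockwise.
Box: 5.53 × 9.81 = 54.25 N down at 1.392 m → arm 0.128 m, τ = 54.25 × 0.128 = 6.944 N·m clockwise.
Net moment of the loads = 235.7 N·m clockwise.
The upward force F acts at the right end, arm 1.52 m, giving F × 1.52 counterclockwise.
Balancing moments: F × 1.52 = 235.7, giving F = 235.7 / 1.52 = 155 N.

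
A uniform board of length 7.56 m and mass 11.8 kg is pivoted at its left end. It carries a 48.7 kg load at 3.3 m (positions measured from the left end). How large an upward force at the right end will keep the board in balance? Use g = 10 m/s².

F ≈ 272 N

About the left end:
Beam weight: 11.8 × 10 = 118 N down at 3.78 m → arm 3.78 m, τ = 118 × 3.78 = 446 N·m clockwise.
Load: 48.7 × 10 = 487 N down at 3.3 m → arm 3.3 m, τ = 487 × 3.3 = 1607 N·m clockwise.
Net moment of the loads = 2053 N·m clockwise.
The upward force F acts at the right end, arm 7.56 m, giving F × 7.56 counterclockwise.
Setting net torque to zero: F × 7.56 = 2053 → F = 2053 / 7.56 = 272 N.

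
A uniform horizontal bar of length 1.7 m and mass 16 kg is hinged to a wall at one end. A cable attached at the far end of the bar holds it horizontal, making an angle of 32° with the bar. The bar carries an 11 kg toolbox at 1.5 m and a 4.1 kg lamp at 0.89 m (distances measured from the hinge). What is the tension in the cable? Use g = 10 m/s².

Taking torques about the hinge:
Beam weight: 16 × 10 = 160 N down at 0.85 m → arm 0.85 m, τ = 160 × 0.85 = 136 N·m clockwise.
Toolbox: 11 × 10 = 110 N down at 1.5 m → arm 1.5 m, τ = 110 × 1.5 = 165 N·m clockwise.
Lamp: 4.1 × 10 = 41 N down at 0.89 m → arm 0.89 m, τ = 41 × 0.89 = 36.49 N·m clockwise.
Total clockwise load moment = 337.5 N·m.
The cable tension T acts at 1.7 m; only its component perpendicular to the bar, T sinθ, produces torque. sin 32° = 0.5299.
Στ = 0 ⇒ T × 1.7 × 0.5299 = 337.5 ⇒ T = 337.5 / 0.9008 = 375 N.

T ≈ 375 N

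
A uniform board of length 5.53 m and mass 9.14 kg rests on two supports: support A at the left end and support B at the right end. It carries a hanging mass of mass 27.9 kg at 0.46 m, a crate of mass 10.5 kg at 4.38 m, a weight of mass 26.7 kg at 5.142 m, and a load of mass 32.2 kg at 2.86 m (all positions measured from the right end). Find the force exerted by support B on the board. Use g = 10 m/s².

R_B ≈ 498 N

Sum moments about support A (its reaction then has zero moment arm).
Beam weight: 9.14 × 10 = 91.4 N down at 2.765 m → arm 2.765 m, τ = 91.4 × 2.765 = 252.7 N·m clockwise.
Hanging mass: 27.9 × 10 = 279 N down at 0.46 m → arm 5.07 m, τ = 279 × 5.07 = 1415 N·m clockwise.
Crate: 10.5 × 10 = 105 N down at 4.38 m → arm 1.15 m, τ = 105 × 1.15 = 120.7 N·m clockwise.
Weight: 26.7 × 10 = 267 N down at 5.142 m → arm 0.388 m, τ = 267 × 0.388 = 103.6 N·m clockwise.
Load: 32.2 × 10 = 322 N down at 2.86 m → arm 2.67 m, τ = 322 × 2.67 = 859.7 N·m clockwise.
Net load moment about support A = 2752 N·m clockwise.
Reaction R at support B is upward at 0 m, arm 5.53 m → moment R × 5.53 counterclockwise.
Στ = 0 ⇒ R × 5.53 = 2752 ⇒ R = 498 N.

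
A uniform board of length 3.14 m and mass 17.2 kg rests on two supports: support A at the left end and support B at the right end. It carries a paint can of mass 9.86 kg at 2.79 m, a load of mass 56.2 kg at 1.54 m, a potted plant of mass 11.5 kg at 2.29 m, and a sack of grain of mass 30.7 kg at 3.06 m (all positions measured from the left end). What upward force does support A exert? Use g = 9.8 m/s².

R_A ≈ 414 N

Taking torques about support B:
Beam weight: 17.2 × 9.8 = 168.6 N down at 1.57 m → arm 1.57 m, τ = 168.6 × 1.57 = 264.7 N·m counterclockwise.
Paint can: 9.86 × 9.8 = 96.63 N down at 2.79 m → arm 0.35 m, τ = 96.63 × 0.35 = 33.82 N·m counterclockwise.
Load: 56.2 × 9.8 = 550.8 N down at 1.54 m → arm 1.6 m, τ = 550.8 × 1.6 = 881.3 N·m counterclockwise.
Potted plant: 11.5 × 9.8 = 112.7 N down at 2.29 m → arm 0.85 m, τ = 112.7 × 0.85 = 95.8 N·m counterclockwise.
Sack of grain: 30.7 × 9.8 = 300.9 N down at 3.06 m → arm 0.08 m, τ = 300.9 × 0.08 = 24.07 N·m counterclockwise.
Net load moment about support B = 1300 N·m counterclockwise.
Reaction R at support A is upward at 0 m, arm 3.14 m → moment R × 3.14 clockwise.
Setting net torque to zero: R × 3.14 = 1300 → R = 414 N.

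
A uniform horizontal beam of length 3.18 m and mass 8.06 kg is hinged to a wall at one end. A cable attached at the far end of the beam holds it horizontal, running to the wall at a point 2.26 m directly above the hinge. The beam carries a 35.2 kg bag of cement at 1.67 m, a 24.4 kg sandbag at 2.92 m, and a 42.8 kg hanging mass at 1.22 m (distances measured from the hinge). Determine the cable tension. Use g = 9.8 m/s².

Sum moments about the hinge (the unknown hinge reaction has zero arm there).
Beam weight: 8.06 × 9.8 = 78.99 N down at 1.59 m → arm 1.59 m, τ = 78.99 × 1.59 = 125.6 N·m clockwise.
Bag of cement: 35.2 × 9.8 = 345 N down at 1.67 m → arm 1.67 m, τ = 345 × 1.67 = 576.1 N·m clockwise.
Sandbag: 24.4 × 9.8 = 239.1 N down at 2.92 m → arm 2.92 m, τ = 239.1 × 2.92 = 698.2 N·m clockwise.
Hanging mass: 42.8 × 9.8 = 419.4 N down at 1.22 m → arm 1.22 m, τ = 419.4 × 1.22 = 511.7 N·m clockwise.
Total clockwise load moment = 1912 N·m.
The cable tension T acts at 3.18 m; only its component perpendicular to the beam, T sinθ, produces torque. sinθ = h/√(h²+d²) = 2.26/√(2.26²+3.18²) = 0.5793.
Στ = 0 ⇒ T × 3.18 × 0.5793 = 1912 ⇒ T = 1912 / 1.842 = 1040 N.

T ≈ 1040 N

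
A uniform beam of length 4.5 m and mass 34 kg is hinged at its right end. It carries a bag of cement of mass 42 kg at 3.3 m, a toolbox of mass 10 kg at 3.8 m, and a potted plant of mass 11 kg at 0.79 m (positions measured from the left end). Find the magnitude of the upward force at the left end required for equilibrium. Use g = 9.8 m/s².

Sum moments about the right end (the unknown pivot reaction has zero arm there).
Beam weight: 34 × 9.8 = 333.2 N down at 2.25 m → arm 2.25 m, τ = 333.2 × 2.25 = 749.7 N·m counterclockwise.
Bag of cement: 42 × 9.8 = 411.6 N down at 3.3 m → arm 1.2 m, τ = 411.6 × 1.2 = 493.9 N·m counterclockwise.
Toolbox: 10 × 9.8 = 98 N down at 3.8 m → arm 0.7 m, τ = 98 × 0.7 = 68.6 N·m counterclockwise.
Potted plant: 11 × 9.8 = 107.8 N down at 0.79 m → arm 3.71 m, τ = 107.8 × 3.71 = 399.9 N·m counterclockwise.
Net moment of the loads = 1712 N·m counterclockwise.
The upward force F acts at the left end, arm 4.5 m, giving F × 4.5 clockwise.
Στ = 0 ⇒ F × 4.5 = 1712 ⇒ F = 1712 / 4.5 = 380 N.

F ≈ 380 N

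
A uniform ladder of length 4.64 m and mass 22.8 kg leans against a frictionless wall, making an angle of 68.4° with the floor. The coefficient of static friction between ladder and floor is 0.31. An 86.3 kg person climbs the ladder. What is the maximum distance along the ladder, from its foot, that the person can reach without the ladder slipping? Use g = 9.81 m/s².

Sum moments about the foot of the ladder (the floor normal and friction both act there and drop out).
Ladder weight 22.8×9.81 = 223.7 N acts at 2.32 m along the ladder; its horizontal arm is 2.32·cos68.4° = 0.854 m → τ = 191 N·m clockwise.
Person weight 86.3×9.81 = 846.6 N at distance d → arm d·cos68.4° → τ = 846.6·d·0.3681 clockwise.
Wall normal N at the top has arm L sinθ = 4.314 m counterclockwise, so Στ = 0 gives N·4.314 = 191 + 311.6·d.
ΣFy = 0 ⇒ N_floor = 1070 N, so the maximum friction is μ_s·N_floor = 0.31×1070 = 331.7 N. ΣFx = 0 ⇒ N_wall = f, so at the slipping point N = 331.7 N.
Substituting: 331.7×4.314 = 191 + 311.6·d ⇒ d = (1431 − 191) / 311.6 = 3.98 m.

d ≈ 3.98 m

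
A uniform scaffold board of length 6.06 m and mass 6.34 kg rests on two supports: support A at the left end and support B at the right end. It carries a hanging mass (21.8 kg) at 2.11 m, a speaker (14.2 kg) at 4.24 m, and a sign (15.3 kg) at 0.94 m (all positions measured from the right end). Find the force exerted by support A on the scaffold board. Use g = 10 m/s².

Sum moments about support B (its reaction then has zero moment arm).
Beam weight: 6.34 × 10 = 63.4 N down at 3.03 m → arm 3.03 m, τ = 63.4 × 3.03 = 192.1 N·m counterclockwise.
Hanging mass: 21.8 × 10 = 218 N down at 2.11 m → arm 2.11 m, τ = 218 × 2.11 = 460 N·m counterclockwise.
Speaker: 14.2 × 10 = 142 N down at 4.24 m → arm 4.24 m, τ = 142 × 4.24 = 602.1 N·m counterclockwise.
Sign: 15.3 × 10 = 153 N down at 0.94 m → arm 0.94 m, τ = 153 × 0.94 = 143.8 N·m counterclockwise.
Net load moment about support B = 1398 N·m counterclockwise.
Reaction R at support A is upward at 6.06 m, arm 6.06 m → moment R × 6.06 clockwise.
Setting net torque to zero: R × 6.06 = 1398 → R = 231 N.

R_A ≈ 231 N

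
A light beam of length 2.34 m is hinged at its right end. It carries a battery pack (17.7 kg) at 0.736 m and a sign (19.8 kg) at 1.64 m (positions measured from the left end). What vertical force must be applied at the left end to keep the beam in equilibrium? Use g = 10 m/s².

Sum moments about the right end (the unknown pivot reaction has zero arm there).
Battery pack: 17.7 × 10 = 177 N down at 0.736 m → arm 1.604 m, τ = 177 × 1.604 = 283.9 N·m counterclockwise.
Sign: 19.8 × 10 = 198 N down at 1.64 m → arm 0.7 m, τ = 198 × 0.7 = 138.6 N·m counterclockwise.
Net moment of the loads = 422.5 N·m counterclockwise.
The upward force F acts at the left end, arm 2.34 m, giving F × 2.34 clockwise.
For rotational equilibrium, F × 2.34 = 422.5, so F = 422.5 / 2.34 = 181 N.

F ≈ 181 N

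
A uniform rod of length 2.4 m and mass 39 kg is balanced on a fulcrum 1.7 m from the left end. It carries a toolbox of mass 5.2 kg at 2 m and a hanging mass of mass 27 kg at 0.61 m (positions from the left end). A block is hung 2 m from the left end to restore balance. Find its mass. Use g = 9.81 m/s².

m ≈ 158 kg

About the fulcrum (at 1.7 m from the left end):
Beam weight: 39 × 9.81 = 382.6 N down at 1.2 m → arm 0.5 m, τ = 382.6 × 0.5 = 191.3 N·m counterclockwise.
Toolbox: 5.2 × 9.81 = 51.01 N down at 2 m → arm 0.3 m, τ = 51.01 × 0.3 = 15.3 N·m clockwise.
Hanging mass: 27 × 9.81 = 264.9 N down at 0.61 m → arm 1.09 m, τ = 264.9 × 1.09 = 288.7 N·m counterclockwise.
Net moment of known loads = 464.7 N·m counterclockwise.
An unknown mass m at 2 m has arm 0.3 m; its moment is m·g·0.3 clockwise.
Στ = 0 ⇒ m × 9.81 × 0.3 = 464.7 ⇒ m = 464.7 / (9.81 × 0.3) = 158 kg.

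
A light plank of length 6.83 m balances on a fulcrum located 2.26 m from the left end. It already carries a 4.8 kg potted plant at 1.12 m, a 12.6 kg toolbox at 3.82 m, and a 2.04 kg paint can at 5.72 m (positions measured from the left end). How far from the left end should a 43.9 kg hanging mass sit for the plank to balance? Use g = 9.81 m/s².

Take moments about the fulcrum (at 2.26 m from the left end).
Potted plant: 4.8 × 9.81 = 47.09 N down at 1.12 m → arm 1.14 m, τ = 47.09 × 1.14 = 53.68 N·m counterclockwise.
Toolbox: 12.6 × 9.81 = 123.6 N down at 3.82 m → arm 1.56 m, τ = 123.6 × 1.56 = 192.8 N·m clockwise.
Paint can: 2.04 × 9.81 = 20.01 N down at 5.72 m → arm 3.46 m, τ = 20.01 × 3.46 = 69.23 N·m clockwise.
Net moment of existing loads = 208.4 N·m clockwise.
The hanging mass weighs 43.9 × 9.81 = 430.7 N and must supply an equal counterclockwise moment, so its lever arm about the fulcrum is 208.4 / 430.7 = 0.484 m.
That puts it at 2.26 − 0.484 = 1.78 m from the left end.

x ≈ 1.78 m from the left end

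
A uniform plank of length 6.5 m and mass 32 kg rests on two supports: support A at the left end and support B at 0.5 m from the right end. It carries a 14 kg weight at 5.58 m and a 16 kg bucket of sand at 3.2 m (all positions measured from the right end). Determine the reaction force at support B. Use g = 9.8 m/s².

R_B ≈ 277 N

Sum moments about support A (its reaction then has zero moment arm).
Beam weight: 32 × 9.8 = 313.6 N down at 3.25 m → arm 3.25 m, τ = 313.6 × 3.25 = 1019 N·m clockwise.
Weight: 14 × 9.8 = 137.2 N down at 5.58 m → arm 0.92 m, τ = 137.2 × 0.92 = 126.2 N·m clockwise.
Bucket of sand: 16 × 9.8 = 156.8 N down at 3.2 m → arm 3.3 m, τ = 156.8 × 3.3 = 517.4 N·m clockwise.
Net load moment about support A = 1663 N·m clockwise.
Reaction R at support B is upward at 0.5 m, arm 6 m → moment R × 6 counterclockwise.
Στ = 0 ⇒ R × 6 = 1663 ⇒ R = 277 N.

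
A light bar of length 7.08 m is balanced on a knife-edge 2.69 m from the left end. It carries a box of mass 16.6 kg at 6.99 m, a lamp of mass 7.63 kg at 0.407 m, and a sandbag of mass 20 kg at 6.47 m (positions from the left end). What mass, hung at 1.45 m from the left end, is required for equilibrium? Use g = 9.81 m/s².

m ≈ 104 kg

Choose the knife-edge (at 2.69 m from the left end) as the axis so the support reaction has zero arm there.
Box: 16.6 × 9.81 = 162.8 N down at 6.99 m → arm 4.3 m, τ = 162.8 × 4.3 = 700 N·m clockwise.
Lamp: 7.63 × 9.81 = 74.85 N down at 0.407 m → arm 2.283 m, τ = 74.85 × 2.283 = 170.9 N·m counterclockwise.
Sandbag: 20 × 9.81 = 196.2 N down at 6.47 m → arm 3.78 m, τ = 196.2 × 3.78 = 741.6 N·m clockwise.
Net moment of known loads = 1271 N·m clockwise.
An unknown mass m at 1.45 m has arm 1.24 m; its moment is m·g·1.24 counterclockwise.
Balancing moments: m × 9.81 × 1.24 = 1271, giving m = 1271 / (9.81 × 1.24) = 104 kg.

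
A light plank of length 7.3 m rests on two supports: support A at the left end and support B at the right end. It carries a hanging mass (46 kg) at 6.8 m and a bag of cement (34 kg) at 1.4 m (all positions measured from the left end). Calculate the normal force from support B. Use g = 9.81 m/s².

Take moments about support A.
Hanging mass: 46 × 9.81 = 451.3 N down at 6.8 m → arm 6.8 m, τ = 451.3 × 6.8 = 3069 N·m clockwise.
Bag of cement: 34 × 9.81 = 333.5 N down at 1.4 m → arm 1.4 m, τ = 333.5 × 1.4 = 466.9 N·m clockwise.
Net load moment about support A = 3536 N·m clockwise.
Reaction R at support B is upward at 7.3 m, arm 7.3 m → moment R × 7.3 counterclockwise.
Balancing moments: R × 7.3 = 3536, giving R = 484 N.

R_B ≈ 484 N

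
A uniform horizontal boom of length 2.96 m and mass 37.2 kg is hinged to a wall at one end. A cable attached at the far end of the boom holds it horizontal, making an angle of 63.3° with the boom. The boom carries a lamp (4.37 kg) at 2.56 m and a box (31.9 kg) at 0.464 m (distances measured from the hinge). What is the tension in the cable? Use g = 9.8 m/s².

About the hinge:
Beam weight: 37.2 × 9.8 = 364.6 N down at 1.48 m → arm 1.48 m, τ = 364.6 × 1.48 = 539.6 N·m clockwise.
Lamp: 4.37 × 9.8 = 42.83 N down at 2.56 m → arm 2.56 m, τ = 42.83 × 2.56 = 109.6 N·m clockwise.
Box: 31.9 × 9.8 = 312.6 N down at 0.464 m → arm 0.464 m, τ = 312.6 × 0.464 = 145 N·m clockwise.
Total clockwise load moment = 794.2 N·m.
The cable tension T acts at 2.96 m; only its component perpendicular to the boom, T sinθ, produces torque. sin 63.3° = 0.8934.
Στ = 0 ⇒ T × 2.96 × 0.8934 = 794.2 ⇒ T = 794.2 / 2.644 = 300 N.

T ≈ 300 N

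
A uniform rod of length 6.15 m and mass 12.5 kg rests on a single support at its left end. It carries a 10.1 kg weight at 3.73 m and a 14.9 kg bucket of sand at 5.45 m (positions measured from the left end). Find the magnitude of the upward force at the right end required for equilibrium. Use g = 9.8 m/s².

Choose the left end as the axis so the unknown pivot reaction has zero arm there.
Beam weight: 12.5 × 9.8 = 122.5 N down at 3.075 m → arm 3.075 m, τ = 122.5 × 3.075 = 376.7 N·m clockwise.
Weight: 10.1 × 9.8 = 98.98 N down at 3.73 m → arm 3.73 m, τ = 98.98 × 3.73 = 369.2 N·m clockwise.
Bucket of sand: 14.9 × 9.8 = 146 N down at 5.45 m → arm 5.45 m, τ = 146 × 5.45 = 795.7 N·m clockwise.
Net moment of the loads = 1542 N·m clockwise.
The upward force F acts at the right end, arm 6.15 m, giving F × 6.15 counterclockwise.
For rotational equilibrium, F × 6.15 = 1542, so F = 1542 / 6.15 = 251 N.

F ≈ 251 N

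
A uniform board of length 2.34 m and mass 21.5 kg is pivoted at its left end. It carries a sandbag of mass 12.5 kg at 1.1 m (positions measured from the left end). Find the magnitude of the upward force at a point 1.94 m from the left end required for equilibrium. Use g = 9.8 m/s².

F ≈ 197 N

Taking torques about the left end:
Beam weight: 21.5 × 9.8 = 210.7 N down at 1.17 m → arm 1.17 m, τ = 210.7 × 1.17 = 246.5 N·m clockwise.
Sandbag: 12.5 × 9.8 = 122.5 N down at 1.1 m → arm 1.1 m, τ = 122.5 × 1.1 = 134.8 N·m clockwise.
Net moment of the loads = 381.3 N·m clockwise.
The upward force F acts at a point 1.94 m from the left end, arm 1.94 m, giving F × 1.94 counterclockwise.
Balancing moments: F × 1.94 = 381.3, giving F = 381.3 / 1.94 = 197 N.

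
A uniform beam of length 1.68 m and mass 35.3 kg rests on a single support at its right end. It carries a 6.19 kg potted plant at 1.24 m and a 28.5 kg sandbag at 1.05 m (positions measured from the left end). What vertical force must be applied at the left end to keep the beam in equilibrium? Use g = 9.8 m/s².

F ≈ 294 N

Take moments about the right end.
Beam weight: 35.3 × 9.8 = 345.9 N down at 0.84 m → arm 0.84 m, τ = 345.9 × 0.84 = 290.6 N·m counterclockwise.
Potted plant: 6.19 × 9.8 = 60.66 N down at 1.24 m → arm 0.44 m, τ = 60.66 × 0.44 = 26.69 N·m counterclockwise.
Sandbag: 28.5 × 9.8 = 279.3 N down at 1.05 m → arm 0.63 m, τ = 279.3 × 0.63 = 176 N·m counterclockwise.
Net moment of the loads = 493.3 N·m counterclockwise.
The upward force F acts at the left end, arm 1.68 m, giving F × 1.68 clockwise.
Balancing moments: F × 1.68 = 493.3, giving F = 493.3 / 1.68 = 294 N.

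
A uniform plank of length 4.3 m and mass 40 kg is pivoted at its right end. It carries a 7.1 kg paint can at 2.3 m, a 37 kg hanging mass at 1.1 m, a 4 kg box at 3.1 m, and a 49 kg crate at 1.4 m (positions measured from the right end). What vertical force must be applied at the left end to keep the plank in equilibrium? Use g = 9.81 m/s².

Choose the right end as the axis so the unknown pivot reaction has zero arm there.
Beam weight: 40 × 9.81 = 392.4 N down at 2.15 m → arm 2.15 m, τ = 392.4 × 2.15 = 843.7 N·m counterclockwise.
Paint can: 7.1 × 9.81 = 69.65 N down at 2.3 m → arm 2.3 m, τ = 69.65 × 2.3 = 160.2 N·m counterclockwise.
Hanging mass: 37 × 9.81 = 363 N down at 1.1 m → arm 1.1 m, τ = 363 × 1.1 = 399.3 N·m counterclockwise.
Box: 4 × 9.81 = 39.24 N down at 3.1 m → arm 3.1 m, τ = 39.24 × 3.1 = 121.6 N·m counterclockwise.
Crate: 49 × 9.81 = 480.7 N down at 1.4 m → arm 1.4 m, τ = 480.7 × 1.4 = 673 N·m counterclockwise.
Net moment of the loads = 2198 N·m counterclockwise.
The upward force F acts at the left end, arm 4.3 m, giving F × 4.3 clockwise.
Στ = 0 ⇒ F × 4.3 = 2198 ⇒ F = 2198 / 4.3 = 511 N.

F ≈ 511 N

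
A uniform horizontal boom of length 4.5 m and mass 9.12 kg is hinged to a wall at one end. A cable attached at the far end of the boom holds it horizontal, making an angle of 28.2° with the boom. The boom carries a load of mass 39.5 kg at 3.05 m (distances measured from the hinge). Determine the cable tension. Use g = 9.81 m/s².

T ≈ 650 N

About the hinge:
Beam weight: 9.12 × 9.81 = 89.47 N down at 2.25 m → arm 2.25 m, τ = 89.47 × 2.25 = 201.3 N·m clockwise.
Load: 39.5 × 9.81 = 387.5 N down at 3.05 m → arm 3.05 m, τ = 387.5 × 3.05 = 1182 N·m clockwise.
Total clockwise load moment = 1383 N·m.
The cable tension T acts at 4.5 m; only its component perpendicular to the boom, T sinθ, produces torque. sin 28.2° = 0.4726.
For rotational equilibrium, T × 4.5 × 0.4726 = 1383, so T = 1383 / 2.127 = 650 N.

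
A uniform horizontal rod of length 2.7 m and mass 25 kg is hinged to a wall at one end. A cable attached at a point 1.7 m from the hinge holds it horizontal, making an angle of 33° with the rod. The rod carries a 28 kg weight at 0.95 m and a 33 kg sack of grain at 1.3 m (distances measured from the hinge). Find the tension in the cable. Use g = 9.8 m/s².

T ≈ 1090 N

Take moments about the hinge.
Beam weight: 25 × 9.8 = 245 N down at 1.35 m → arm 1.35 m, τ = 245 × 1.35 = 330.8 N·m clockwise.
Weight: 28 × 9.8 = 274.4 N down at 0.95 m → arm 0.95 m, τ = 274.4 × 0.95 = 260.7 N·m clockwise.
Sack of grain: 33 × 9.8 = 323.4 N down at 1.3 m → arm 1.3 m, τ = 323.4 × 1.3 = 420.4 N·m clockwise.
Total clockwise load moment = 1012 N·m.
The cable tension T acts at 1.7 m; only its component perpendicular to the rod, T sinθ, produces torque. sin 33° = 0.5446.
For rotational equilibrium, T × 1.7 × 0.5446 = 1012, so T = 1012 / 0.9258 = 1090 N.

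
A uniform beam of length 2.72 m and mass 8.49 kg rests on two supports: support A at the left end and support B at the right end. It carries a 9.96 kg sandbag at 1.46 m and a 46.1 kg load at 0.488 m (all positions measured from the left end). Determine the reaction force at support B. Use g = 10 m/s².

R_B ≈ 179 N

Take moments about support A.
Beam weight: 8.49 × 10 = 84.9 N down at 1.36 m → arm 1.36 m, τ = 84.9 × 1.36 = 115.5 N·m clockwise.
Sandbag: 9.96 × 10 = 99.6 N down at 1.46 m → arm 1.46 m, τ = 99.6 × 1.46 = 145.4 N·m clockwise.
Load: 46.1 × 10 = 461 N down at 0.488 m → arm 0.488 m, τ = 461 × 0.488 = 225 N·m clockwise.
Net load moment about support A = 485.9 N·m clockwise.
Reaction R at support B is upward at 2.72 m, arm 2.72 m → moment R × 2.72 counterclockwise.
Στ = 0 ⇒ R × 2.72 = 485.9 ⇒ R = 179 N.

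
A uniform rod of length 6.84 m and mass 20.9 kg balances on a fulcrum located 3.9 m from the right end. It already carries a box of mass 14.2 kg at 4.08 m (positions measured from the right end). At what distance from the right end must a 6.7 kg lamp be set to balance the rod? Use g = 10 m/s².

x ≈ 5.02 m from the right end

Taking torques about the fulcrum (at 3.9 m from the right end):
Beam weight: 20.9 × 10 = 209 N down at 3.42 m → arm 0.48 m, τ = 209 × 0.48 = 100.3 N·m clockwise.
Box: 14.2 × 10 = 142 N down at 4.08 m → arm 0.18 m, τ = 142 × 0.18 = 25.56 N·m counterclockwise.
Net moment of existing loads = 74.74 N·m clockwise.
The lamp weighs 6.7 × 10 = 67 N and must supply an equal counterclockwise moment, so its lever arm about the fulcrum is 74.74 / 67 = 1.12 m.
That puts it at 3.9 + 1.12 = 5.02 m from the right end.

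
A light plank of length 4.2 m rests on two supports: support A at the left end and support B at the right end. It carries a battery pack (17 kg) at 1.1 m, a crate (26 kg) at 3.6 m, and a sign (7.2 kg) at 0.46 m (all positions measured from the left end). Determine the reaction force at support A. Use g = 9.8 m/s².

R_A ≈ 222 N

Take moments about support B.
Battery pack: 17 × 9.8 = 166.6 N down at 1.1 m → arm 3.1 m, τ = 166.6 × 3.1 = 516.5 N·m counterclockwise.
Crate: 26 × 9.8 = 254.8 N down at 3.6 m → arm 0.6 m, τ = 254.8 × 0.6 = 152.9 N·m counterclockwise.
Sign: 7.2 × 9.8 = 70.56 N down at 0.46 m → arm 3.74 m, τ = 70.56 × 3.74 = 263.9 N·m counterclockwise.
Net load moment about support B = 933.3 N·m counterclockwise.
Reaction R at support A is upward at 0 m, arm 4.2 m → moment R × 4.2 clockwise.
For rotational equilibrium, R × 4.2 = 933.3, so R = 222 N.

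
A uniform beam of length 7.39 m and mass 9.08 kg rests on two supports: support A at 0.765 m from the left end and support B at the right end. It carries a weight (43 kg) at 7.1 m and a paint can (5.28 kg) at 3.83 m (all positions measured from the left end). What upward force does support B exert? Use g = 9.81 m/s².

Taking torques about support A:
Beam weight: 9.08 × 9.81 = 89.07 N down at 3.695 m → arm 2.93 m, τ = 89.07 × 2.93 = 261 N·m clockwise.
Weight: 43 × 9.81 = 421.8 N down at 7.1 m → arm 6.335 m, τ = 421.8 × 6.335 = 2672 N·m clockwise.
Paint can: 5.28 × 9.81 = 51.8 N down at 3.83 m → arm 3.065 m, τ = 51.8 × 3.065 = 158.8 N·m clockwise.
Net load moment about support A = 3092 N·m clockwise.
Reaction R at support B is upward at 7.39 m, arm 6.625 m → moment R × 6.625 counterclockwise.
Balancing moments: R × 6.625 = 3092, giving R = 467 N.

R_B ≈ 467 N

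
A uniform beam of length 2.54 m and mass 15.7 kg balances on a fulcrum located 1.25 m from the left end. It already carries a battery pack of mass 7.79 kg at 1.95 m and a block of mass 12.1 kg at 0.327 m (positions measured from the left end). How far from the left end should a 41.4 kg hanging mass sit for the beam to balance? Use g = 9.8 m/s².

Take moments about the fulcrum (at 1.25 m from the left end).
Beam weight: 15.7 × 9.8 = 153.9 N down at 1.27 m → arm 0.02 m, τ = 153.9 × 0.02 = 3.078 N·m clockwise.
Battery pack: 7.79 × 9.8 = 76.34 N down at 1.95 m → arm 0.7 m, τ = 76.34 × 0.7 = 53.44 N·m clockwise.
Block: 12.1 × 9.8 = 118.6 N down at 0.327 m → arm 0.923 m, τ = 118.6 × 0.923 = 109.5 N·m counterclockwise.
Net moment of existing loads = 52.98 N·m counterclockwise.
The hanging mass weighs 41.4 × 9.8 = 405.7 N and must supply an equal clockwise moment, so its lever arm about the fulcrum is 52.98 / 405.7 = 0.131 m.
That puts it at 1.25 + 0.131 = 1.38 m from the left end.

x ≈ 1.38 m from the left end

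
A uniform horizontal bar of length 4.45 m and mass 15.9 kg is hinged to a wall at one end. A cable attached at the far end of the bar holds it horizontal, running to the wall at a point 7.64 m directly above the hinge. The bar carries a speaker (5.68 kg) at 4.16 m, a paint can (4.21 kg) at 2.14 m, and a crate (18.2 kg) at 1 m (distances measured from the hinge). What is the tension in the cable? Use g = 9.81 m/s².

T ≈ 220 N

Choose the hinge as the axis so the unknown hinge reaction has zero arm there.
Beam weight: 15.9 × 9.81 = 156 N down at 2.225 m → arm 2.225 m, τ = 156 × 2.225 = 347.1 N·m clockwise.
Speaker: 5.68 × 9.81 = 55.72 N down at 4.16 m → arm 4.16 m, τ = 55.72 × 4.16 = 231.8 N·m clockwise.
Paint can: 4.21 × 9.81 = 41.3 N down at 2.14 m → arm 2.14 m, τ = 41.3 × 2.14 = 88.38 N·m clockwise.
Crate: 18.2 × 9.81 = 178.5 N down at 1 m → arm 1 m, τ = 178.5 × 1 = 178.5 N·m clockwise.
Total clockwise load moment = 845.8 N·m.
The cable tension T acts at 4.45 m; only its component perpendicular to the bar, T sinθ, produces torque. sinθ = h/√(h²+d²) = 7.64/√(7.64²+4.45²) = 0.8641.
Setting net torque to zero: T × 4.45 × 0.8641 = 845.8 → T = 845.8 / 3.845 = 220 N.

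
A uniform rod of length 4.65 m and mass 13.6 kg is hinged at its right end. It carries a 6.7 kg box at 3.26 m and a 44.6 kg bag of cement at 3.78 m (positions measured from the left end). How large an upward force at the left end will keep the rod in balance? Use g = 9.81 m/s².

F ≈ 168 N

Sum moments about the right end (the unknown pivot reaction has zero arm there).
Beam weight: 13.6 × 9.81 = 133.4 N down at 2.325 m → arm 2.325 m, τ = 133.4 × 2.325 = 310.2 N·m counterclockwise.
Box: 6.7 × 9.81 = 65.73 N down at 3.26 m → arm 1.39 m, τ = 65.73 × 1.39 = 91.36 N·m counterclockwise.
Bag of cement: 44.6 × 9.81 = 437.5 N down at 3.78 m → arm 0.87 m, τ = 437.5 × 0.87 = 380.6 N·m counterclockwise.
Net moment of the loads = 782.2 N·m counterclockwise.
The upward force F acts at the left end, arm 4.65 m, giving F × 4.65 clockwise.
For rotational equilibrium, F × 4.65 = 782.2, so F = 782.2 / 4.65 = 168 N.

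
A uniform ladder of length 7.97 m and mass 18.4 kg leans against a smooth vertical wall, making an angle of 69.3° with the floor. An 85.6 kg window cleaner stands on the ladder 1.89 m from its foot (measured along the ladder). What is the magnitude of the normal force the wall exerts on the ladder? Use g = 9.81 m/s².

N_wall ≈ 109 N

Take moments about the foot of the ladder.
Ladder weight 18.4×9.81 = 180.5 N acts at 3.985 m along the ladder; its horizontal arm is 3.985·cos69.3° = 1.409 m → τ = 254.3 N·m clockwise.
Window cleaner: 85.6×9.81 = 839.7 N at 1.89 m → arm 0.6681 m → τ = 561 N·m clockwise.
Wall normal N acts horizontally at the top; its moment arm is the height L sinθ = 7.97·sin69.3° = 7.455 m, counterclockwise.
Balancing moments: N × 7.455 = 815.3, giving N = 109 N.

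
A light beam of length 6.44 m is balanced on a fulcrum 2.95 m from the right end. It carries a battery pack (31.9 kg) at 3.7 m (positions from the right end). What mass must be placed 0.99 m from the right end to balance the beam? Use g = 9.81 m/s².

About the fulcrum (at 2.95 m from the right end):
Battery pack: 31.9 × 9.81 = 312.9 N down at 3.7 m → arm 0.75 m, τ = 312.9 × 0.75 = 234.7 N·m counterclockwise.
Net moment of known loads = 234.7 N·m counterclockwise.
An unknown mass m at 0.99 m has arm 1.96 m; its moment is m·g·1.96 clockwise.
For rotational equilibrium, m × 9.81 × 1.96 = 234.7, so m = 234.7 / (9.81 × 1.96) = 12.2 kg.

m ≈ 12.2 kg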